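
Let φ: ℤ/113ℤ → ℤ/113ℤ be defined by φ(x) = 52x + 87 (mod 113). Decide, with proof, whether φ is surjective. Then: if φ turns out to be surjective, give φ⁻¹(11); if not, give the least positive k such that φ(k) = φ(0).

42

Since gcd(52, 113) = 1, 52 is invertible modulo 113. Euclid's algorithm: 113 = 2·52 + 9, 52 = 5·9 + 7, 9 = 1·7 + 2, 7 = 3·2 + 1; back-substituting gives 1 = 50·52 − 23·113, so 52⁻¹ ≡ 50 (mod 113).
For any y ∈ ℤ/113ℤ, x = 50(y − 87) mod 113 satisfies φ(x) = 52·50(y − 87) + 87 ≡ y (since 52·50 ≡ 1 mod 113). So every y has a preimage.
Therefore φ is surjective.
Since φ is surjective, we find φ⁻¹(11): we need 52x ≡ 11 − 87 ≡ 37 (mod 113). Using 52⁻¹ = 50: x ≡ 50·37 = 1850 = 16·113 + 42, so x = 42.
Check: φ(42) = 52·42 + 87 = 2271 = 20·113 + 11 ≡ 11 (mod 113).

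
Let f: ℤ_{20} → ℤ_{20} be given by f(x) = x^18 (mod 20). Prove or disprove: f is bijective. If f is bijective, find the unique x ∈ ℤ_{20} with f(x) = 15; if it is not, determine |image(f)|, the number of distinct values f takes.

f(4): Repeated squaring mod 20: 4^1 ≡ 4, 4^2 ≡ 4² = 16, 4^4 ≡ 16² = 256 ≡ 16, 4^8 ≡ 16² = 256 ≡ 16, 4^16 ≡ 16² = 256 ≡ 16. Since 18 = 16 + 2, 4^18 ≡ 16·16: 16·16 = 256 ≡ 16. So 4^18 ≡ 16 (mod 20).
f(6): Repeated squaring mod 20: 6^1 ≡ 6, 6^2 ≡ 6² = 36 ≡ 16, 6^4 ≡ 16² = 256 ≡ 16, 6^8 ≡ 16² = 256 ≡ 16, 6^16 ≡ 16² = 256 ≡ 16. Since 18 = 16 + 2, 6^18 ≡ 16·16: 16·16 = 256 ≡ 16. So 6^18 ≡ 16 (mod 20).
So f(4) = f(6) = 16 while 4 ≠ 6, thus f is not injective, hence not bijective.
Since f is not bijective, we determine |image(f)|. Computing x^18 mod 20 for each x (by repeated squaring, reducing mod 20 at every step), the values f(0), f(1), …, f(19) are: 0, 1, 4, 9, 16, 5, 16, 9, 4, 1, 0, 1, 4, 9, 16, 5, 16, 9, 4, 1.
The distinct values are {0, 1, 4, 5, 9, 16}; there are 6 of them.

6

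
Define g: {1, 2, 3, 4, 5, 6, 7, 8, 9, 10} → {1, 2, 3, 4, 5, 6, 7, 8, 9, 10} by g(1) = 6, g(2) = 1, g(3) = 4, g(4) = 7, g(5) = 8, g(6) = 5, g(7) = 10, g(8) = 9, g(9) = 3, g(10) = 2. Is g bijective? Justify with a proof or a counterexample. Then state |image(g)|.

10

The values 6, 1, 4, 7, 8, 5, 10, 9, 3, 2 are a permutation of {1, 2, 3, 4, 5, 6, 7, 8, 9, 10}: each element appears exactly once.
So g is injective and surjective, hence bijective.
The image of g is {1, 2, 3, 4, 5, 6, 7, 8, 9, 10}, which has 10 elements.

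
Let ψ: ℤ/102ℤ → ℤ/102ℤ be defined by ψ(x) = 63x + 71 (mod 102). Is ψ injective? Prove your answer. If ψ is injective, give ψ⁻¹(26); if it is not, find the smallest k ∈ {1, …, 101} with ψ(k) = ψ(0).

34

We have gcd(63, 102) = 3 > 1. Taking x_1 = 0 and x_2 = 34: ψ(0) = 71 and ψ(34) = 63·34 + 71 = 2213 ≡ 71 (mod 102).
So ψ(0) = ψ(34) while 0 ≠ 34, hence ψ is not injective.
Since ψ is not injective, we find the least positive k with ψ(k) = ψ(0): this means 63k ≡ 0 (mod 102), i.e. 102 ∣ 63k. Since gcd(63, 102) = 3, dividing through by 3 this holds exactly when 34 ∣ 21k, and as gcd(21, 34) = 1, exactly when 34 ∣ k.
The smallest positive such k is 34.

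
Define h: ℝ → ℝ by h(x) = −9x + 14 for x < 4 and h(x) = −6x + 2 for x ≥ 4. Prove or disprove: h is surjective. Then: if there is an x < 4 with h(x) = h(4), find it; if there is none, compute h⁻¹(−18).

32/9

Both pieces are strictly decreasing (slopes −9 and −6), so each is injective on its own interval.
The left piece maps (−∞, 4) onto (−22, ∞); the right piece maps [4, ∞) onto (−∞, −22].
These images together cover ℝ, so h is surjective.
Because the two images are disjoint, no x < 4 has h(x) = h(4), so we compute h⁻¹(−18): −18 lies in (−22, ∞), so solve −9x + 14 = −18: x = (−18 − 14)/(−9) = 32/9.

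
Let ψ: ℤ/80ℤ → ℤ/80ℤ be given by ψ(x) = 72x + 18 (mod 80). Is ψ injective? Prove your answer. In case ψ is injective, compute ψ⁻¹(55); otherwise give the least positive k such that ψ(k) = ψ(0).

We have gcd(72, 80) = 8 > 1. Taking x_1 = 0 and x_2 = 10: ψ(0) = 18 and ψ(10) = 72·10 + 18 = 738 ≡ 18 (mod 80).
So ψ(0) = ψ(10) while 0 ≠ 10, thus ψ is not injective.
Since ψ is not injective, we find the least positive k with ψ(k) = ψ(0): this means 72k ≡ 0 (mod 80), i.e. 80 ∣ 72k. Since gcd(72, 80) = 8, dividing through by 8 this holds exactly when 10 ∣ 9k, and as gcd(9, 10) = 1, exactly when 10 ∣ k.
The smallest positive such k is 10.

10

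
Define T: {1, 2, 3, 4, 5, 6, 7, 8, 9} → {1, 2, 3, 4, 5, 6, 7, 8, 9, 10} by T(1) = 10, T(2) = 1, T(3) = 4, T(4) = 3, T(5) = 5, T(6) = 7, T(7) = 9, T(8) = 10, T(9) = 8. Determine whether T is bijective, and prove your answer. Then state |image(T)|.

8

T(1) = 10 = T(8) with 1 ≠ 8, so T is not injective, hence not bijective.
The image of T is {1, 3, 4, 5, 7, 8, 9, 10}, which has 8 elements.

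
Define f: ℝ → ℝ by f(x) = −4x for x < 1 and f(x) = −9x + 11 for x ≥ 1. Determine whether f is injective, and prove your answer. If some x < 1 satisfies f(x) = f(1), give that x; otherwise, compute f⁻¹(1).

Both pieces are strictly decreasing (slopes −4 and −9), so each is injective on its own interval.
The left piece maps (−∞, 1) onto (−4, ∞); the right piece maps [1, ∞) onto (−∞, 2].
These images overlap. In particular f(1) = 2 (right piece), and solving −4x = 2 on the left piece gives x = −1/2 < 1.
So f(−1/2) = f(1) with −1/2 ≠ 1, and f is not injective. This x = −1/2 is the requested value below 1.

-1/2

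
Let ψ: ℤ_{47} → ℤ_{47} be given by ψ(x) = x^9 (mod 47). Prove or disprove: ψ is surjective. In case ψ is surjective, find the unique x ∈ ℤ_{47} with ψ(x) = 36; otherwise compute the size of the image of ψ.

34

Since 47 is prime, the nonzero elements of ℤ_{47} form a cyclic group of order 46.
As gcd(9, 46) = 1, raising to the 9th power is a bijection on this group: if s^9 ≡ t^9 then (st^{−1})^9 = 1, and the only element of order dividing gcd(9, 46) = 1 is 1, so s = t.
With ψ(0) = 0 this makes ψ injective on all of ℤ_{47}, hence bijective (finite equal-size domain and codomain). In particular ψ is surjective.
Since ψ is surjective, we find the preimage of 36. The inverse of x ↦ x^9 on (ℤ_{47})^× is x ↦ x^41, because 9·41 = 369 = 8·46 + 1 ≡ 1 (mod 46) and x^{46} = 1 for x ≠ 0 (Fermat). So ψ⁻¹(36) = 36^41 mod 47.
Repeated squaring mod 47: 36^1 ≡ 36, 36^2 ≡ 36² = 1296 ≡ 27, 36^4 ≡ 27² = 729 ≡ 24, 36^8 ≡ 24² = 576 ≡ 12, 36^16 ≡ 12² = 144 ≡ 3, 36^32 ≡ 3² = 9. Since 41 = 32 + 8 + 1, 36^41 ≡ 9·12·36: 9·12 = 108 ≡ 14, then 14·36 = 504 ≡ 34. So 36^41 ≡ 34 (mod 47).
Hence ψ⁻¹(36) = 34.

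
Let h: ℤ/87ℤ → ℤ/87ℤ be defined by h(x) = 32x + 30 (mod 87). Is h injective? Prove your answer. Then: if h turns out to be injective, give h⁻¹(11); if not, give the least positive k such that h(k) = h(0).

By definition, h is injective if h(x_1) = h(x_2) implies x_1 = x_2.
If h(x_1) = h(x_2), then 32x_1 ≡ 32x_2 (mod 87). Because gcd(32, 87) = 1, we may cancel 32 to get x_1 ≡ x_2 (mod 87).
Hence h is injective.
We now compute 32⁻¹ mod 87 explicitly. Euclid's algorithm: 87 = 2·32 + 23, 32 = 1·23 + 9, 23 = 2·9 + 5, 9 = 1·5 + 4, 5 = 1·4 + 1; back-substituting gives 1 = 68·32 − 25·87, so 32⁻¹ ≡ 68 (mod 87).
Since h is injective, we find h⁻¹(11): we need 32x ≡ 11 − 30 ≡ 68 (mod 87). Using 32⁻¹ = 68: x ≡ 68·68 = 4624 = 53·87 + 13, so x = 13.
Check: h(13) = 32·13 + 30 = 446 = 5·87 + 11 ≡ 11 (mod 87).

13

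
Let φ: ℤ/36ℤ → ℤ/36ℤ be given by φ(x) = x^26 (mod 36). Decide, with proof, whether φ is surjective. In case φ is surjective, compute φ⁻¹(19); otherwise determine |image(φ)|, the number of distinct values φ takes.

φ(0) = 0^26 = 0.
φ(6): Repeated squaring mod 36: 6^1 ≡ 6, 6^2 ≡ 6² = 36 ≡ 0, 6^4 ≡ 0² = 0, 6^8 ≡ 0² = 0, 6^16 ≡ 0² = 0. Since 26 = 16 + 8 + 2, 6^26 ≡ 0·0·0: 0·0 = 0, then 0·0 = 0. So 6^26 ≡ 0 (mod 36).
So φ(0) = φ(6) = 0 while 0 ≠ 6, so φ is not injective.
A non-injective map from the 36-element set ℤ/36ℤ to itself takes at most 35 distinct values, so it cannot be surjective. Thus φ is not surjective.
Since φ is not surjective, we determine |image(φ)|. Computing x^26 mod 36 for each x (by repeated squaring, reducing mod 36 at every step), the values φ(0), φ(1), …, φ(35) are: 0, 1, 4, 9, 16, 25, 0, 13, 28, 9, 28, 13, 0, 25, 16, 9, 4, 1, 0, 1, 4, 9, 16, 25, 0, 13, 28, 9, 28, 13, 0, 25, 16, 9, 4, 1.
The distinct values are {0, 1, 4, 9, 13, 16, 25, 28}; there are 8 of them.

8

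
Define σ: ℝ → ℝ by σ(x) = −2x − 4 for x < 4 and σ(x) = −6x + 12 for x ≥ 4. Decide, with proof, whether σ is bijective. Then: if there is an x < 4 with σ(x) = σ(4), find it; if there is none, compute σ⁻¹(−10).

3

Both pieces are strictly decreasing (slopes −2 and −6), so each is injective on its own interval.
The left piece maps (−∞, 4) onto (−12, ∞); the right piece maps [4, ∞) onto (−∞, −12].
Since −12 = −12, the images partition ℝ: σ is injective and surjective, hence bijective.
Because the two images are disjoint, no x < 4 has σ(x) = σ(4), so we compute σ⁻¹(−10): −10 lies in (−12, ∞), so solve −2x − 4 = −10: x = (−10 + 4)/(−2) = 3.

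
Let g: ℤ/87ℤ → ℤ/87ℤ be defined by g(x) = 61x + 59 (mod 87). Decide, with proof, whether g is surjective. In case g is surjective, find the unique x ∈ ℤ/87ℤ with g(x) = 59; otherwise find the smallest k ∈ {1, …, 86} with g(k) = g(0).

Since gcd(61, 87) = 1, 61 is invertible modulo 87. Euclid's algorithm: 87 = 1·61 + 26, 61 = 2·26 + 9, 26 = 2·9 + 8, 9 = 1·8 + 1; back-substituting gives 1 = 10·61 − 7·87, so 61⁻¹ ≡ 10 (mod 87).
For any y ∈ ℤ/87ℤ, x = 10(y − 59) mod 87 satisfies g(x) = 61·10(y − 59) + 59 ≡ y (since 61·10 ≡ 1 mod 87). So every y has a preimage.
Therefore g is surjective.
Since g is surjective, we find g⁻¹(59): we need 61x ≡ 59 − 59 ≡ 0 (mod 87). Using 61⁻¹ = 10: x ≡ 10·0 = 0, so x = 0.
Check: g(0) = 61·0 + 59 = 59 ≡ 59 (mod 87).

0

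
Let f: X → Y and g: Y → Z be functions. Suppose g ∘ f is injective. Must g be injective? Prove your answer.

No. Take X = {0, 1}, Y = {0, 1, 2, 3}, Z = {0, 1, 2, 3}, f(a) = a for each a ∈ X, and g(b) = 2 if b ∈ {2, 3} else g(b) = b.
Then g ∘ f = f is injective (X ⊂ Y and f is the inclusion), but g(2) = g(3) = 2 with 2 ≠ 3, so g is not injective.

not injective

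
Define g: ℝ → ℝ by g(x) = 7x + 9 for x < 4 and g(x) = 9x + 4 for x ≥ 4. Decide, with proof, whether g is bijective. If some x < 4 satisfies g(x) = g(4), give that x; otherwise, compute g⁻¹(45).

41/9

Both pieces are strictly increasing (slopes 7 and 9), so each is injective on its own interval.
The left piece maps (−∞, 4) onto (−∞, 37); the right piece maps [4, ∞) onto [40, ∞).
The images leave a gap (37 has no preimage), so g is not surjective, hence not bijective.
Because the two images are disjoint, no x < 4 has g(x) = g(4), so we compute g⁻¹(45): 45 lies in [40, ∞), so solve 9x + 4 = 45: x = (45 − 4)/9 = 41/9.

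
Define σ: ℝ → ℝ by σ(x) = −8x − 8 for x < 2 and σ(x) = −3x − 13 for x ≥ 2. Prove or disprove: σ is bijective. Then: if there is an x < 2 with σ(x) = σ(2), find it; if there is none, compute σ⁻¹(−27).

11/8

Both pieces are strictly decreasing (slopes −8 and −3), so each is injective on its own interval.
The left piece maps (−∞, 2) onto (−24, ∞); the right piece maps [2, ∞) onto (−∞, −19].
These images overlap. In particular σ(2) = −19 (right piece), and solving −8x − 8 = −19 on the left piece gives x = 11/8 < 2.
So σ(11/8) = σ(2) with 11/8 ≠ 2, and σ is not injective, hence not bijective. This x = 11/8 is the requested value below 2.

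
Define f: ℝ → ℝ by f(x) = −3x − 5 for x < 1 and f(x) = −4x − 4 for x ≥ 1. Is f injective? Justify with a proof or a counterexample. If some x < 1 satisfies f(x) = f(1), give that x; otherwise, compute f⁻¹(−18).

7/2

Both pieces are strictly decreasing (slopes −3 and −4), so each is injective on its own interval.
The left piece maps (−∞, 1) onto (−8, ∞); the right piece maps [1, ∞) onto (−∞, −8].
These images are disjoint, so no value is attained by both pieces. So f is injective.
Because the two images are disjoint, no x < 1 has f(x) = f(1), so we compute f⁻¹(−18): −18 lies in (−∞, −8], so solve −4x − 4 = −18: x = (−18 + 4)/(−4) = 7/2.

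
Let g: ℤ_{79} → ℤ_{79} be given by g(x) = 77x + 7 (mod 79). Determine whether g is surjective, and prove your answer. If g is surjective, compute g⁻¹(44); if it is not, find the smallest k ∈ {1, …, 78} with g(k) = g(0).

21

Since gcd(77, 79) = 1, 77 is invertible modulo 79. Euclid's algorithm: 79 = 1·77 + 2, 77 = 38·2 + 1; back-substituting gives 1 = 39·77 − 38·79, so 77⁻¹ ≡ 39 (mod 79).
Then y ↦ 39(y − 7) is a two-sided inverse to g, so every y ∈ ℤ_{79} has a preimage.
Hence g is surjective.
Since g is surjective, we find g⁻¹(44): we need 77x ≡ 44 − 7 ≡ 37 (mod 79). Using 77⁻¹ = 39: x ≡ 39·37 = 1443 = 18·79 + 21, so x = 21.
Check: g(21) = 77·21 + 7 = 1624 = 20·79 + 44 ≡ 44 (mod 79).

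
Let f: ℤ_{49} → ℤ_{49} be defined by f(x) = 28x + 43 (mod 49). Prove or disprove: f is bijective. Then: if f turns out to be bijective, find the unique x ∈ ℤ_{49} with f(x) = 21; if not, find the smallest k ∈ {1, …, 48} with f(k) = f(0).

We have gcd(28, 49) = 7 > 1. Taking s = 0 and t = 7: f(0) = 43 and f(7) = 28·7 + 43 = 239 ≡ 43 (mod 49).
So f(0) = f(7) while 0 ≠ 7, so f is not injective, hence not bijective.
Since f is not bijective, we find the least positive k with f(k) = f(0): this means 28k ≡ 0 (mod 49), i.e. 49 ∣ 28k. Since gcd(28, 49) = 7, dividing through by 7 this holds exactly when 7 ∣ 4k, and as gcd(4, 7) = 1, exactly when 7 ∣ k.
The smallest positive such k is 7.

7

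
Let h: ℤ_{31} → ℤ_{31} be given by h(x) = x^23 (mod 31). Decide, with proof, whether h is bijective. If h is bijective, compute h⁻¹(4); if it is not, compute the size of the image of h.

16

Since 31 is prime, the nonzero elements of ℤ_{31} form a cyclic group of order 30.
As gcd(23, 30) = 1, raising to the 23rd power is a bijection on this group: if a^23 ≡ b^23 then (ab^{−1})^23 = 1, and the only element of order dividing gcd(23, 30) = 1 is 1, so a = b.
With h(0) = 0 this makes h injective on all of ℤ_{31}, hence bijective (finite equal-size domain and codomain). In particular h is bijective.
Since h is bijective, we find the preimage of 4. The inverse of x ↦ x^23 on (ℤ_{31})^× is x ↦ x^17, because 23·17 = 391 = 13·30 + 1 ≡ 1 (mod 30) and x^{30} = 1 for x ≠ 0 (Fermat). So h⁻¹(4) = 4^17 mod 31.
Repeated squaring mod 31: 4^1 ≡ 4, 4^2 ≡ 4² = 16, 4^4 ≡ 16² = 256 ≡ 8, 4^8 ≡ 8² = 64 ≡ 2, 4^16 ≡ 2² = 4. Since 17 = 16 + 1, 4^17 ≡ 4·4: 4·4 = 16. So 4^17 ≡ 16 (mod 31).
Hence h⁻¹(4) = 16.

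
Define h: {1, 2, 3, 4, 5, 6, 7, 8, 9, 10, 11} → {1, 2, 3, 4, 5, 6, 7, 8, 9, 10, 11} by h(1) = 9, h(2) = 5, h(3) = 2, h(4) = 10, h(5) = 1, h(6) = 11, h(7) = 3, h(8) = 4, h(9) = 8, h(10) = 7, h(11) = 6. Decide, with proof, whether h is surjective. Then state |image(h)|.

Every element of the codomain has a preimage: 1 = h(5), 2 = h(3), 3 = h(7), 4 = h(8), 5 = h(2), 6 = h(11), 7 = h(10), 8 = h(9), 9 = h(1), 10 = h(4), 11 = h(6).
Therefore h is surjective.
The image of h is {1, 2, 3, 4, 5, 6, 7, 8, 9, 10, 11}, which has 11 elements.

11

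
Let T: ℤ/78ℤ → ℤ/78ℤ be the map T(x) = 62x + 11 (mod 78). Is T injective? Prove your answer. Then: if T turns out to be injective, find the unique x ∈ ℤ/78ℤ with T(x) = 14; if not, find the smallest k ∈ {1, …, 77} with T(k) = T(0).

39

By definition, T is injective when T(a) = T(b) forces a = b.
We have gcd(62, 78) = 2 > 1. Taking a = 0 and b = 39: T(0) = 11 and T(39) = 62·39 + 11 = 2429 ≡ 11 (mod 78).
So T(0) = T(39) while 0 ≠ 39, so T is not injective.
Since T is not injective, we find the least positive k with T(k) = T(0): this means 62k ≡ 0 (mod 78), i.e. 78 ∣ 62k. Since gcd(62, 78) = 2, dividing through by 2 this holds exactly when 39 ∣ 31k, and as gcd(31, 39) = 1, exactly when 39 ∣ k.
The smallest positive such k is 39.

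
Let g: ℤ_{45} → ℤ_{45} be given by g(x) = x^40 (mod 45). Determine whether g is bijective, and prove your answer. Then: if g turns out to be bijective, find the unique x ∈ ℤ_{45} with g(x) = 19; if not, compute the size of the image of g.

8

g(3): Repeated squaring mod 45: 3^1 ≡ 3, 3^2 ≡ 3² = 9, 3^4 ≡ 9² = 81 ≡ 36, 3^8 ≡ 36² = 1296 ≡ 36, 3^16 ≡ 36² = 1296 ≡ 36, 3^32 ≡ 36² = 1296 ≡ 36. Since 40 = 32 + 8, 3^40 ≡ 36·36: 36·36 = 1296 ≡ 36. So 3^40 ≡ 36 (mod 45).
g(6): Repeated squaring mod 45: 6^1 ≡ 6, 6^2 ≡ 6² = 36, 6^4 ≡ 36² = 1296 ≡ 36, 6^8 ≡ 36² = 1296 ≡ 36, 6^16 ≡ 36² = 1296 ≡ 36, 6^32 ≡ 36² = 1296 ≡ 36. Since 40 = 32 + 8, 6^40 ≡ 36·36: 36·36 = 1296 ≡ 36. So 6^40 ≡ 36 (mod 45).
So g(3) = g(6) = 36 while 3 ≠ 6, thus g is not injective, hence not bijective.
Since g is not bijective, we determine |image(g)|. Computing x^40 mod 45 for each x (by repeated squaring, reducing mod 45 at every step), the values g(0), g(1), …, g(44) are: 0, 1, 16, 36, 31, 40, 36, 16, 1, 36, 10, 16, 36, 31, 31, 0, 16, 1, 36, 1, 25, 36, 31, 31, 36, 25, 1, 36, 1, 16, 0, 31, 31, 36, 16, 10, 36, 1, 16, 36, 40, 31, 36, 16, 1.
The distinct values are {0, 1, 10, 16, 25, 31, 36, 40}; there are 8 of them.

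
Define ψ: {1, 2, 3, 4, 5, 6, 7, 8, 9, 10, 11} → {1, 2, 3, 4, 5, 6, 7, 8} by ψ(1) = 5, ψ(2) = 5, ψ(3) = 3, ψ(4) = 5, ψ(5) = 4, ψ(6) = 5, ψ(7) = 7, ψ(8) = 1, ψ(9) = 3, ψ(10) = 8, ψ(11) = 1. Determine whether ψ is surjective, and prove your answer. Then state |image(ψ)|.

No element maps to 2, so ψ is not surjective.
The image of ψ is {1, 3, 4, 5, 7, 8}, which has 6 elements.

6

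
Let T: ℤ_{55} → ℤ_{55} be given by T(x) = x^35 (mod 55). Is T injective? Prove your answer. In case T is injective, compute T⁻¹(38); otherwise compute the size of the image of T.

T(2): Repeated squaring mod 55: 2^1 ≡ 2, 2^2 ≡ 2² = 4, 2^4 ≡ 4² = 16, 2^8 ≡ 16² = 256 ≡ 36, 2^16 ≡ 36² = 1296 ≡ 31, 2^32 ≡ 31² = 961 ≡ 26. Since 35 = 32 + 2 + 1, 2^35 ≡ 26·4·2: 26·4 = 104 ≡ 49, then 49·2 = 98 ≡ 43. So 2^35 ≡ 43 (mod 55).
T(7): Repeated squaring mod 55: 7^1 ≡ 7, 7^2 ≡ 7² = 49, 7^4 ≡ 49² = 2401 ≡ 36, 7^8 ≡ 36² = 1296 ≡ 31, 7^16 ≡ 31² = 961 ≡ 26, 7^32 ≡ 26² = 676 ≡ 16. Since 35 = 32 + 2 + 1, 7^35 ≡ 16·49·7: 16·49 = 784 ≡ 14, then 14·7 = 98 ≡ 43. So 7^35 ≡ 43 (mod 55).
So T(2) = T(7) = 43 while 2 ≠ 7, therefore T is not injective.
Since T is not injective, we determine |image(T)|. Computing x^35 mod 55 for each x (by repeated squaring, reducing mod 55 at every step), the values T(0), T(1), …, T(54) are: 0, 1, 43, 12, 34, 45, 21, 43, 32, 34, 10, 11, 23, 32, 34, 45, 1, 43, 32, 54, 45, 21, 33, 12, 54, 45, 1, 23, 32, 54, 10, 1, 43, 22, 34, 10, 1, 23, 12, 54, 10, 21, 23, 32, 44, 45, 21, 23, 12, 34, 10, 21, 43, 12, 54.
The distinct values are {0, 1, 10, 11, 12, 21, 22, 23, 32, 33, 34, 43, 44, 45, 54}; there are 15 of them.

15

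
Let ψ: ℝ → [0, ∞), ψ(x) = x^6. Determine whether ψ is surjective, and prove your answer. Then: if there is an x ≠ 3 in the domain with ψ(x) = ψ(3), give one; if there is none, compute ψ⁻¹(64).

-3

For any y ∈ [0, ∞), x = y^{1/6} ∈ ℝ satisfies x^6 = y, so ψ is surjective.
For the follow-up, such an x exists: taking x = −3 ∈ ℝ gives ψ(−3) = 729 = ψ(3) with −3 ≠ 3.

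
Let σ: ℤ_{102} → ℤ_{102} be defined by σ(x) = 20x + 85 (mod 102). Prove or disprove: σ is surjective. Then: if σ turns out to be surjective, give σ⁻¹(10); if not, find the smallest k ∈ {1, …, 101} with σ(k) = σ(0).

Since gcd(20, 102) = 2, we have 20x ≡ 0 (mod 2) for all x, so σ(x) ≡ 1 (mod 2).
But 0 ≢ 1 (mod 2), so 0 ∈ ℤ_{102} has no preimage. Therefore σ is not surjective.
Since σ is not surjective, we find the least positive k with σ(k) = σ(0): this means 20k ≡ 0 (mod 102), i.e. 102 ∣ 20k. Since gcd(20, 102) = 2, dividing through by 2 this holds exactly when 51 ∣ 10k, and as gcd(10, 51) = 1, exactly when 51 ∣ k.
The smallest positive such k is 51.

51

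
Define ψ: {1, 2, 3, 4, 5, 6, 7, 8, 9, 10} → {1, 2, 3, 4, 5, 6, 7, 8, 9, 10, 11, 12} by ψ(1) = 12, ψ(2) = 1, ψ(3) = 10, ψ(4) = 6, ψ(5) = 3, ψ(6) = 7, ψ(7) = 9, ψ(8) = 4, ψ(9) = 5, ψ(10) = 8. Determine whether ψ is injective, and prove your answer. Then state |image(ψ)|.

The values ψ(1), …, ψ(10) are 12, 1, 10, 6, 3, 7, 9, 4, 5, 8 — all distinct.
So ψ(x_1) = ψ(x_2) only when x_1 = x_2, and ψ is injective.
The image of ψ is {1, 3, 4, 5, 6, 7, 8, 9, 10, 12}, which has 10 elements.

10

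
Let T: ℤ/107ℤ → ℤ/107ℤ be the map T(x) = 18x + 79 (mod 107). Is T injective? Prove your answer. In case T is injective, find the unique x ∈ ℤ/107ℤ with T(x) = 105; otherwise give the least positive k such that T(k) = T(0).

If T(s) = T(t), then 18s ≡ 18t (mod 107). Because gcd(18, 107) = 1, we may cancel 18 to get s ≡ t (mod 107).
So T is injective.
We now compute 18⁻¹ mod 107 explicitly. Euclid's algorithm: 107 = 5·18 + 17, 18 = 1·17 + 1; back-substituting gives 1 = 6·18 − 1·107, so 18⁻¹ ≡ 6 (mod 107).
Since T is injective, we find T⁻¹(105): we need 18x ≡ 105 − 79 ≡ 26 (mod 107). Using 18⁻¹ = 6: x ≡ 6·26 = 156 = 1·107 + 49, so x = 49.
Check: T(49) = 18·49 + 79 = 961 = 8·107 + 105 ≡ 105 (mod 107).

49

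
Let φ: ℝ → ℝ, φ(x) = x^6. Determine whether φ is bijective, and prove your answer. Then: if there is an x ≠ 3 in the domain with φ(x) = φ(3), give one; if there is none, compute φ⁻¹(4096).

φ(3) = 729 = (−3)^6 = φ(−3) (since 6 is even), with 3 ≠ −3. So φ is not injective, hence not bijective.
For the follow-up, such an x exists: taking x = −3 ∈ ℝ gives φ(−3) = 729 = φ(3) with −3 ≠ 3.

-3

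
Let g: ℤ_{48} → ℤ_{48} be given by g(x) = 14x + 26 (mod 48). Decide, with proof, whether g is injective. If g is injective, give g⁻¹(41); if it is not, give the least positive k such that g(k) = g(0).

We have gcd(14, 48) = 2 > 1. Taking x_1 = 0 and x_2 = 24: g(0) = 26 and g(24) = 14·24 + 26 = 362 ≡ 26 (mod 48).
So g(0) = g(24) while 0 ≠ 24, so g is not injective.
Since g is not injective, we find the least positive k with g(k) = g(0): this means 14k ≡ 0 (mod 48), i.e. 48 ∣ 14k. Since gcd(14, 48) = 2, dividing through by 2 this holds exactly when 24 ∣ 7k, and as gcd(7, 24) = 1, exactly when 24 ∣ k.
The smallest positive such k is 24.

24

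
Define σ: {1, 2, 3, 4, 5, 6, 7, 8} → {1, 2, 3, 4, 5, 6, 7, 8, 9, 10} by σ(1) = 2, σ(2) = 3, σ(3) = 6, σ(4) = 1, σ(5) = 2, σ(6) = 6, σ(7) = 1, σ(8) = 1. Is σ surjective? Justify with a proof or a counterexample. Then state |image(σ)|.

No element maps to 4, so σ is not surjective.
The image of σ is {1, 2, 3, 6}, which has 4 elements.

4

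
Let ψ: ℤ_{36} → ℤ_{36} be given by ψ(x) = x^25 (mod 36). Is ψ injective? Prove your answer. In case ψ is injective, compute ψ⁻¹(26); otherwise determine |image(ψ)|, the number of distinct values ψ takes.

21

ψ(0) = 0^25 = 0.
ψ(6): Repeated squaring mod 36: 6^1 ≡ 6, 6^2 ≡ 6² = 36 ≡ 0, 6^4 ≡ 0² = 0, 6^8 ≡ 0² = 0, 6^16 ≡ 0² = 0. Since 25 = 16 + 8 + 1, 6^25 ≡ 0·0·6: 0·0 = 0, then 0·6 = 0. So 6^25 ≡ 0 (mod 36).
So ψ(0) = ψ(6) = 0 while 0 ≠ 6, thus ψ is not injective.
Since ψ is not injective, we determine |image(ψ)|. Computing x^25 mod 36 for each x (by repeated squaring, reducing mod 36 at every step), the values ψ(0), ψ(1), …, ψ(35) are: 0, 1, 20, 27, 4, 5, 0, 7, 8, 9, 28, 11, 0, 13, 32, 27, 16, 17, 0, 19, 20, 9, 4, 23, 0, 25, 8, 27, 28, 29, 0, 31, 32, 9, 16, 35.
The distinct values are {0, 1, 4, 5, 7, 8, 9, 11, 13, 16, 17, 19, 20, 23, 25, 27, 28, 29, 31, 32, 35}; there are 21 of them.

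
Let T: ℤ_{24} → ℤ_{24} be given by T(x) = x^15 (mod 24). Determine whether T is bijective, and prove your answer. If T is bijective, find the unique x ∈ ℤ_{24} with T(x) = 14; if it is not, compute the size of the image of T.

T(0) = 0^15 = 0.
T(6): Repeated squaring mod 24: 6^1 ≡ 6, 6^2 ≡ 6² = 36 ≡ 12, 6^4 ≡ 12² = 144 ≡ 0, 6^8 ≡ 0² = 0. Since 15 = 8 + 4 + 2 + 1, 6^15 ≡ 0·0·12·6: 0·0 = 0, then 0·12 = 0, then 0·6 = 0. So 6^15 ≡ 0 (mod 24).
So T(0) = T(6) = 0 while 0 ≠ 6, so T is not injective, hence not bijective.
Since T is not bijective, we determine |image(T)|. Computing x^15 mod 24 for each x (by repeated squaring, reducing mod 24 at every step), the values T(0), T(1), …, T(23) are: 0, 1, 8, 3, 16, 5, 0, 7, 8, 9, 16, 11, 0, 13, 8, 15, 16, 17, 0, 19, 8, 21, 16, 23.
The distinct values are {0, 1, 3, 5, 7, 8, 9, 11, 13, 15, 16, 17, 19, 21, 23}; there are 15 of them.

15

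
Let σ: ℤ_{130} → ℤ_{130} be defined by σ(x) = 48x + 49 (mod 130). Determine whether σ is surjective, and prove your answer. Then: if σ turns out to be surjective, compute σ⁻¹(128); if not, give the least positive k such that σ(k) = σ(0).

By definition, σ is surjective if every y in the codomain equals σ(x) for some x in the domain.
Since gcd(48, 130) = 2, we have 48x ≡ 0 (mod 2) for all x, so σ(x) ≡ 1 (mod 2).
But 0 ≢ 1 (mod 2), so 0 ∈ ℤ_{130} has no preimage. Thus σ is not surjective.
Since σ is not surjective, we find the least positive k with σ(k) = σ(0): this means 48k ≡ 0 (mod 130), i.e. 130 ∣ 48k. Since gcd(48, 130) = 2, dividing through by 2 this holds exactly when 65 ∣ 24k, and as gcd(24, 65) = 1, exactly when 65 ∣ k.
The smallest positive such k is 65.

65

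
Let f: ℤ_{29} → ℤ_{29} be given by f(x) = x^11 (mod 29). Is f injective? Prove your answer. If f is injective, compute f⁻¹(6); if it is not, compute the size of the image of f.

22

Since 29 is prime, the nonzero elements of ℤ_{29} form a cyclic group of order 28.
As gcd(11, 28) = 1, raising to the 11th power is a bijection on this group: if s^11 ≡ t^11 then (st^{−1})^11 = 1, and the only element of order dividing gcd(11, 28) = 1 is 1, so s = t.
With f(0) = 0 this makes f injective on all of ℤ_{29}, hence bijective (finite equal-size domain and codomain). In particular f is injective.
Since f is injective, we find the preimage of 6. The inverse of x ↦ x^11 on (ℤ_{29})^× is x ↦ x^23, because 11·23 = 253 = 9·28 + 1 ≡ 1 (mod 28) and x^{28} = 1 for x ≠ 0 (Fermat). So f⁻¹(6) = 6^23 mod 29.
Repeated squaring mod 29: 6^1 ≡ 6, 6^2 ≡ 6² = 36 ≡ 7, 6^4 ≡ 7² = 49 ≡ 20, 6^8 ≡ 20² = 400 ≡ 23, 6^16 ≡ 23² = 529 ≡ 7. Since 23 = 16 + 4 + 2 + 1, 6^23 ≡ 7·20·7·6: 7·20 = 140 ≡ 24, then 24·7 = 168 ≡ 23, then 23·6 = 138 ≡ 22. So 6^23 ≡ 22 (mod 29).
Hence f⁻¹(6) = 22.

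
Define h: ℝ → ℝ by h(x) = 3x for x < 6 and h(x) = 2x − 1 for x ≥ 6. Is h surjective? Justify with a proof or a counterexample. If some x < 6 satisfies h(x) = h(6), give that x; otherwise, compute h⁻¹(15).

Both pieces are strictly increasing (slopes 3 and 2), so each is injective on its own interval.
The left piece maps (−∞, 6) onto (−∞, 18); the right piece maps [6, ∞) onto [11, ∞).
The union (−∞, 18) ∪ [11, ∞) covers ℝ, so h is surjective.
For the follow-up: the images overlap, so an x < 6 with h(x) = h(6) exists. h(6) = 11; solving 3x = 11 for x < 6 gives x = (11 − 0)/3 = 11/3.

11/3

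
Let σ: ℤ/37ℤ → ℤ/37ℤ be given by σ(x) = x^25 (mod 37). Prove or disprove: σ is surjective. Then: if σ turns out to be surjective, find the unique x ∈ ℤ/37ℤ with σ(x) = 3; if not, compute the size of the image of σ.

30

Since 37 is prime, the nonzero elements of ℤ/37ℤ form a cyclic group of order 36.
As gcd(25, 36) = 1, raising to the 25th power is a bijection on this group: if s^25 ≡ t^25 then (st^{−1})^25 = 1, and the only element of order dividing gcd(25, 36) = 1 is 1, so s = t.
With σ(0) = 0 this makes σ injective on all of ℤ/37ℤ, hence bijective (finite equal-size domain and codomain). In particular σ is surjective.
Since σ is surjective, we find the preimage of 3. The inverse of x ↦ x^25 on (ℤ/37ℤ)^× is x ↦ x^13, because 25·13 = 325 = 9·36 + 1 ≡ 1 (mod 36) and x^{36} = 1 for x ≠ 0 (Fermat). So σ⁻¹(3) = 3^13 mod 37.
Repeated squaring mod 37: 3^1 ≡ 3, 3^2 ≡ 3² = 9, 3^4 ≡ 9² = 81 ≡ 7, 3^8 ≡ 7² = 49 ≡ 12. Since 13 = 8 + 4 + 1, 3^13 ≡ 12·7·3: 12·7 = 84 ≡ 10, then 10·3 = 30. So 3^13 ≡ 30 (mod 37).
Hence σ⁻¹(3) = 30.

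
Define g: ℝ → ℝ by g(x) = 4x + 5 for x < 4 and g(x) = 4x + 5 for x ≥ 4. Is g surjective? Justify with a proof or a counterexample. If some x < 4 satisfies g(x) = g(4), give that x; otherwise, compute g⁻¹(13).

Both pieces are strictly increasing (slopes 4 and 4), so each is injective on its own interval.
The left piece maps (−∞, 4) onto (−∞, 21); the right piece maps [4, ∞) onto [21, ∞).
These images together cover ℝ, so g is surjective.
Because the two images are disjoint, no x < 4 has g(x) = g(4), so we compute g⁻¹(13): 13 lies in (−∞, 21), so solve 4x + 5 = 13: x = (13 − 5)/4 = 2.

2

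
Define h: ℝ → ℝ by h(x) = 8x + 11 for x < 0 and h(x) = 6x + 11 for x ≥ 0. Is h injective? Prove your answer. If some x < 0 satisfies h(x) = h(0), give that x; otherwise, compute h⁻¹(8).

-3/8

Both pieces are strictly increasing (slopes 8 and 6), so each is injective on its own interval.
The left piece maps (−∞, 0) onto (−∞, 11); the right piece maps [0, ∞) onto [11, ∞).
These images are disjoint, so no value is attained by both pieces. Hence h is injective.
Because the two images are disjoint, no x < 0 has h(x) = h(0), so we compute h⁻¹(8): 8 lies in (−∞, 11), so solve 8x + 11 = 8: x = (8 − 11)/8 = −3/8.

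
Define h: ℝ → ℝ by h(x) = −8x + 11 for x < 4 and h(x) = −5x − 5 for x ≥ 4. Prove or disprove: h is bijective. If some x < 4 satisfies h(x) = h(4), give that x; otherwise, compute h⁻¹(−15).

13/4

Both pieces are strictly decreasing (slopes −8 and −5), so each is injective on its own interval.
The left piece maps (−∞, 4) onto (−21, ∞); the right piece maps [4, ∞) onto (−∞, −25].
The images leave a gap (−21 has no preimage), so h is not surjective, hence not bijective.
Because the two images are disjoint, no x < 4 has h(x) = h(4), so we compute h⁻¹(−15): −15 lies in (−21, ∞), so solve −8x + 11 = −15: x = (−15 − 11)/(−8) = 13/4.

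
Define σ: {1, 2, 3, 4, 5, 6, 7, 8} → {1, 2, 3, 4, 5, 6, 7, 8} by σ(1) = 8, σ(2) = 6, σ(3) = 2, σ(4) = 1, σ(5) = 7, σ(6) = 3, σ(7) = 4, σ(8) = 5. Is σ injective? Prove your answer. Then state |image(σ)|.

8

The values σ(1), …, σ(8) are 8, 6, 2, 1, 7, 3, 4, 5 — all distinct.
So σ(a) = σ(b) only when a = b, and σ is injective.
The image of σ is {1, 2, 3, 4, 5, 6, 7, 8}, which has 8 elements.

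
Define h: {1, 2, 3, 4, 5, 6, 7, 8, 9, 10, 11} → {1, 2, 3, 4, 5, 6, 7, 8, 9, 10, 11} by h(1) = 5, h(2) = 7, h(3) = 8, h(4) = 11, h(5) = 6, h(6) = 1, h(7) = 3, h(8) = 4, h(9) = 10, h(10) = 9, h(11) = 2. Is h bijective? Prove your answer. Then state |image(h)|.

The values 5, 7, 8, 11, 6, 1, 3, 4, 10, 9, 2 are a permutation of {1, 2, 3, 4, 5, 6, 7, 8, 9, 10, 11}: each element appears exactly once.
So h is injective and surjective, hence bijective.
The image of h is {1, 2, 3, 4, 5, 6, 7, 8, 9, 10, 11}, which has 11 elements.

11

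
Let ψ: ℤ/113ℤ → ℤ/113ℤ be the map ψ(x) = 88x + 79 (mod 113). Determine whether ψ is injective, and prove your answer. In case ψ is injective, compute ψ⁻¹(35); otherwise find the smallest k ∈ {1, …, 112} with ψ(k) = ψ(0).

Suppose ψ(x_1) = ψ(x_2) in ℤ/113ℤ. Then 88x_1 + 79 ≡ 88x_2 + 79 (mod 113), therefore 88(x_1 − x_2) ≡ 0 (mod 113).
Since gcd(88, 113) = 1, 88 is invertible modulo 113, thus x_1 − x_2 ≡ 0 (mod 113), i.e. x_1 = x_2.
So ψ is injective.
We now compute 88⁻¹ mod 113 explicitly. Euclid's algorithm: 113 = 1·88 + 25, 88 = 3·25 + 13, 25 = 1·13 + 12, 13 = 1·12 + 1; back-substituting gives 1 = 9·88 − 7·113, so 88⁻¹ ≡ 9 (mod 113).
Since ψ is injective, we find ψ⁻¹(35): we need 88x ≡ 35 − 79 ≡ 69 (mod 113). Using 88⁻¹ = 9: x ≡ 9·69 = 621 = 5·113 + 56, so x = 56.
Check: ψ(56) = 88·56 + 79 = 5007 = 44·113 + 35 ≡ 35 (mod 113).

56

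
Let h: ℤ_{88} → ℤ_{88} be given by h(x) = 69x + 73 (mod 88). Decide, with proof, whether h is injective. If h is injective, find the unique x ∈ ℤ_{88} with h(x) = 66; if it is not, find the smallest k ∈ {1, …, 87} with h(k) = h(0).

5

By definition, h is injective if h(u) = h(v) implies u = v.
Suppose h(u) = h(v) in ℤ_{88}. Then 69u + 73 ≡ 69v + 73 (mod 88), thus 69(u − v) ≡ 0 (mod 88).
Since gcd(69, 88) = 1, 69 is invertible modulo 88, therefore u − v ≡ 0 (mod 88), i.e. u = v.
So h is injective.
We now compute 69⁻¹ mod 88 explicitly. Euclid's algorithm: 88 = 1·69 + 19, 69 = 3·19 + 12, 19 = 1·12 + 7, 12 = 1·7 + 5, 7 = 1·5 + 2, 5 = 2·2 + 1; back-substituting gives 1 = 37·69 − 29·88, so 69⁻¹ ≡ 37 (mod 88).
Since h is injective, we find h⁻¹(66): we need 69x ≡ 66 − 73 ≡ 81 (mod 88). Using 69⁻¹ = 37: x ≡ 37·81 = 2997 = 34·88 + 5, so x = 5.
Check: h(5) = 69·5 + 73 = 418 = 4·88 + 66 ≡ 66 (mod 88).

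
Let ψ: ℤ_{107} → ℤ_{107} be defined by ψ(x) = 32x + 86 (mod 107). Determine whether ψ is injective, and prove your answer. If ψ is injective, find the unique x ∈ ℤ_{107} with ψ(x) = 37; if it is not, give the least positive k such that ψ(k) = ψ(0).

By definition, ψ is injective when ψ(x_1) = ψ(x_2) forces x_1 = x_2.
Suppose ψ(x_1) = ψ(x_2) in ℤ_{107}. Then 32x_1 + 86 ≡ 32x_2 + 86 (mod 107), hence 32(x_1 − x_2) ≡ 0 (mod 107).
Since gcd(32, 107) = 1, 32 is invertible modulo 107, thus x_1 − x_2 ≡ 0 (mod 107), i.e. x_1 = x_2.
Therefore ψ is injective.
We now compute 32⁻¹ mod 107 explicitly. Euclid's algorithm: 107 = 3·32 + 11, 32 = 2·11 + 10, 11 = 1·10 + 1; back-substituting gives 1 = 97·32 − 29·107, so 32⁻¹ ≡ 97 (mod 107).
Since ψ is injective, we find ψ⁻¹(37): we need 32x ≡ 37 − 86 ≡ 58 (mod 107). Using 32⁻¹ = 97: x ≡ 97·58 = 5626 = 52·107 + 62, so x = 62.
Check: ψ(62) = 32·62 + 86 = 2070 = 19·107 + 37 ≡ 37 (mod 107).

62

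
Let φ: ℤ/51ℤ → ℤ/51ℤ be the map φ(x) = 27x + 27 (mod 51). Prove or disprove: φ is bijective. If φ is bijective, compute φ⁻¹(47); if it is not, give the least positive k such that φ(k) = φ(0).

17

We have gcd(27, 51) = 3 > 1. Taking a = 0 and b = 17: φ(0) = 27 and φ(17) = 27·17 + 27 = 486 ≡ 27 (mod 51).
So φ(0) = φ(17) while 0 ≠ 17, thus φ is not injective, hence not bijective.
Since φ is not bijective, we find the least positive k with φ(k) = φ(0): this means 27k ≡ 0 (mod 51), i.e. 51 ∣ 27k. Since gcd(27, 51) = 3, dividing through by 3 this holds exactly when 17 ∣ 9k, and as gcd(9, 17) = 1, exactly when 17 ∣ k.
The smallest positive such k is 17.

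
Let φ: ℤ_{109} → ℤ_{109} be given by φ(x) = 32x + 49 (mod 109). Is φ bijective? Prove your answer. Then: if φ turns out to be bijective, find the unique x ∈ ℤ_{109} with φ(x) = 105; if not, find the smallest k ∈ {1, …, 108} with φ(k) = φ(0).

29

Recall that φ is injective if φ(u) = φ(v) implies u = v.
If φ(u) = φ(v), then 32u ≡ 32v (mod 109). Because gcd(32, 109) = 1, we may cancel 32 to get u ≡ v (mod 109).
We now compute 32⁻¹ mod 109 explicitly. Euclid's algorithm: 109 = 3·32 + 13, 32 = 2·13 + 6, 13 = 2·6 + 1; back-substituting gives 1 = 92·32 − 27·109, so 32⁻¹ ≡ 92 (mod 109).
Then y ↦ 92(y − 49) is a two-sided inverse to φ, so every y ∈ ℤ_{109} has a preimage.
Hence φ is bijective.
Since φ is bijective, we compute φ⁻¹(105): solve 32x + 49 ≡ 105 (mod 109), i.e. 32x ≡ 56 (mod 109).
Multiplying by 32⁻¹ = 92 gives x ≡ 92·56 = 5152 = 47·109 + 29 ≡ 29 (mod 109).
Check: φ(29) = 32·29 + 49 = 977 = 8·109 + 105 ≡ 105 (mod 109).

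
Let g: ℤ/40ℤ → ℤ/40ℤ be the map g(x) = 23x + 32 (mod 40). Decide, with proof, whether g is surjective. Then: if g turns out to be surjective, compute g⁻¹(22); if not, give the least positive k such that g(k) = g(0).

Since gcd(23, 40) = 1, 23 is invertible modulo 40. Euclid's algorithm: 40 = 1·23 + 17, 23 = 1·17 + 6, 17 = 2·6 + 5, 6 = 1·5 + 1; back-substituting gives 1 = 7·23 − 4·40, so 23⁻¹ ≡ 7 (mod 40).
Then y ↦ 7(y − 32) is a two-sided inverse to g, so every y ∈ ℤ/40ℤ has a preimage.
Thus g is surjective.
Since g is surjective, we compute g⁻¹(22): solve 23x + 32 ≡ 22 (mod 40), i.e. 23x ≡ 30 (mod 40).
Multiplying by 23⁻¹ = 7 gives x ≡ 7·30 = 210 = 5·40 + 10 ≡ 10 (mod 40).
Check: g(10) = 23·10 + 32 = 262 = 6·40 + 22 ≡ 22 (mod 40).

10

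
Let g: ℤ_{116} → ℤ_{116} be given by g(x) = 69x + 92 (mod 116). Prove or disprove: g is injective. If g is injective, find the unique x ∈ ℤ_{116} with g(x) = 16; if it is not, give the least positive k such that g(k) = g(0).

If g(a) = g(b), then 69a ≡ 69b (mod 116). Because gcd(69, 116) = 1, we may cancel 69 to get a ≡ b (mod 116).
So g is injective.
We now compute 69⁻¹ mod 116 explicitly. Euclid's algorithm: 116 = 1·69 + 47, 69 = 1·47 + 22, 47 = 2·22 + 3, 22 = 7·3 + 1; back-substituting gives 1 = 37·69 − 22·116, so 69⁻¹ ≡ 37 (mod 116).
Since g is injective, we compute g⁻¹(16): solve 69x + 92 ≡ 16 (mod 116), i.e. 69x ≡ 40 (mod 116).
Multiplying by 69⁻¹ = 37 gives x ≡ 37·40 = 1480 = 12·116 + 88 ≡ 88 (mod 116).
Check: g(88) = 69·88 + 92 = 6164 = 53·116 + 16 ≡ 16 (mod 116).

88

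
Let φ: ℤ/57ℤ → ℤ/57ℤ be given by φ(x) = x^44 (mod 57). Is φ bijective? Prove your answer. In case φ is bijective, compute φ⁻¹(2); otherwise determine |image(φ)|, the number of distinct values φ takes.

φ(8): Repeated squaring mod 57: 8^1 ≡ 8, 8^2 ≡ 8² = 64 ≡ 7, 8^4 ≡ 7² = 49, 8^8 ≡ 49² = 2401 ≡ 7, 8^16 ≡ 7² = 49, 8^32 ≡ 49² = 2401 ≡ 7. Since 44 = 32 + 8 + 4, 8^44 ≡ 7·7·49: 7·7 = 49, then 49·49 = 2401 ≡ 7. So 8^44 ≡ 7 (mod 57).
φ(11): Repeated squaring mod 57: 11^1 ≡ 11, 11^2 ≡ 11² = 121 ≡ 7, 11^4 ≡ 7² = 49, 11^8 ≡ 49² = 2401 ≡ 7, 11^16 ≡ 7² = 49, 11^32 ≡ 49² = 2401 ≡ 7. Since 44 = 32 + 8 + 4, 11^44 ≡ 7·7·49: 7·7 = 49, then 49·49 = 2401 ≡ 7. So 11^44 ≡ 7 (mod 57).
So φ(8) = φ(11) = 7 while 8 ≠ 11, hence φ is not injective, hence not bijective.
Since φ is not bijective, we determine |image(φ)|. Computing x^44 mod 57 for each x (by repeated squaring, reducing mod 57 at every step), the values φ(0), φ(1), …, φ(56) are: 0, 1, 28, 6, 43, 4, 54, 49, 7, 36, 55, 7, 30, 16, 4, 24, 25, 28, 39, 19, 1, 9, 25, 43, 42, 16, 49, 45, 55, 55, 45, 49, 16, 42, 43, 25, 9, 1, 19, 39, 28, 25, 24, 4, 16, 30, 7, 55, 36, 7, 49, 54, 4, 43, 6, 28, 1.
The distinct values are {0, 1, 4, 6, 7, 9, 16, 19, 24, 25, 28, 30, 36, 39, 42, 43, 45, 49, 54, 55}; there are 20 of them.

20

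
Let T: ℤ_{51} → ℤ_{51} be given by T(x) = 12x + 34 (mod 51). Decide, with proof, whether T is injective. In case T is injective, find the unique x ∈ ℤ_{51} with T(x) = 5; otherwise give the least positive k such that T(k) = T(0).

We have gcd(12, 51) = 3 > 1. Taking u = 0 and v = 17: T(0) = 34 and T(17) = 12·17 + 34 = 238 ≡ 34 (mod 51).
So T(0) = T(17) while 0 ≠ 17, hence T is not injective.
Since T is not injective, we find the least positive k with T(k) = T(0): this means 12k ≡ 0 (mod 51), i.e. 51 ∣ 12k. Since gcd(12, 51) = 3, dividing through by 3 this holds exactly when 17 ∣ 4k, and as gcd(4, 17) = 1, exactly when 17 ∣ k.
The smallest positive such k is 17.

17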